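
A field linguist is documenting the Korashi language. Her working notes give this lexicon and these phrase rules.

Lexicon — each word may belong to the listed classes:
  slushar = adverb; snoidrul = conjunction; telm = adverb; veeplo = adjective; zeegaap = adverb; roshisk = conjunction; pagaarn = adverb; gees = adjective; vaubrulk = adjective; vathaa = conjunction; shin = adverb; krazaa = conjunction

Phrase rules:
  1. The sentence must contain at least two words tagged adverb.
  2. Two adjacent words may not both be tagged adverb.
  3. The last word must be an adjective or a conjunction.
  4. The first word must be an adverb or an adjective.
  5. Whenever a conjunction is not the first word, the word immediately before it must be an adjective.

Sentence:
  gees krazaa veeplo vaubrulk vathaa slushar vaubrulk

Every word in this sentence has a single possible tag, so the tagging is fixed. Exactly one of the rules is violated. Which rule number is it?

1

Fixed tagging: adjective conjunction adjective adjective conjunction adverb adjective.
Applying the rules: R1 fails, R2 ok, R3 ok, R4 ok, R5 ok.
Only rule 1 fails.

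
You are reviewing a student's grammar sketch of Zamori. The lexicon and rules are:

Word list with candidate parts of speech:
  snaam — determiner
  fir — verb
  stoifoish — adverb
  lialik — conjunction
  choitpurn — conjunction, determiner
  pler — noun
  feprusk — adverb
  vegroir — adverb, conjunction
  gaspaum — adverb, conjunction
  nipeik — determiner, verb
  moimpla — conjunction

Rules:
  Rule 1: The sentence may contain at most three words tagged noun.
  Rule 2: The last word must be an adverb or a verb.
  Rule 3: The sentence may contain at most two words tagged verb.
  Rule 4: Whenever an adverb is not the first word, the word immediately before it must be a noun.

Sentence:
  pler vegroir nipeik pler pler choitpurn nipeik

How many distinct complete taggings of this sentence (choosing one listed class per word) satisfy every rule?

Candidates per position — 1:pler {noun}; 2:vegroir {adverb,conjunction}; 3:nipeik {determiner,verb}; 4:pler {noun}; 5:pler {noun}; 6:choitpurn {conjunction,determiner}; 7:nipeik {determiner,verb}.
There are 16 candidate sequences in total.
Checking each against the rules leaves 8 sequences.
Count = 8.

8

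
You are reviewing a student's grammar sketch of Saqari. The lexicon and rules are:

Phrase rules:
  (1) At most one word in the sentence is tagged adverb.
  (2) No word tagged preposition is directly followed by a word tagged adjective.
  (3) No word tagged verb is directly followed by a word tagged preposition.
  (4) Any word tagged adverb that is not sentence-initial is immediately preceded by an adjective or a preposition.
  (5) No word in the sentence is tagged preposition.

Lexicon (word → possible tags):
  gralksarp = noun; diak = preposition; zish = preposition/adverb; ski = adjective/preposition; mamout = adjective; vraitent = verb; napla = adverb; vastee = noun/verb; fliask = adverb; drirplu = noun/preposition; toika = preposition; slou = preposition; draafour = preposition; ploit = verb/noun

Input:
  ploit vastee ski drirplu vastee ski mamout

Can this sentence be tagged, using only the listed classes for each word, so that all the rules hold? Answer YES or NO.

Candidates per position — 1:ploit {verb,noun}; 2:vastee {noun,verb}; 3:ski {adjective,preposition}; 4:drirplu {noun,preposition}; 5:vastee {noun,verb}; 6:ski {adjective,preposition}; 7:mamout {adjective}.
One satisfying assignment: verb noun adjective noun noun adjective adjective.
Checking: rule 1 satisfied; rule 2 satisfied; rule 3 satisfied; rule 4 satisfied; rule 5 satisfied.

YES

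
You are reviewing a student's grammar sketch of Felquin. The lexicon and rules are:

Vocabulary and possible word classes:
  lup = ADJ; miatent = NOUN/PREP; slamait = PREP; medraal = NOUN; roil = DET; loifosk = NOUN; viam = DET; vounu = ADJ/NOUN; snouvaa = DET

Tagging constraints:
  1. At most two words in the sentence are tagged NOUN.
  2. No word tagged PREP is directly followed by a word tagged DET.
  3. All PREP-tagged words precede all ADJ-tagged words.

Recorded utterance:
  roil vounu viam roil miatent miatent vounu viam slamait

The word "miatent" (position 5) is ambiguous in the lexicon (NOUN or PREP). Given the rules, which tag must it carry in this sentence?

Candidates per position — 1:roil {DET}; 2:vounu {ADJ,NOUN}; 3:viam {DET}; 4:roil {DET}; 5:miatent {NOUN,PREP}; 6:miatent {NOUN,PREP}; 7:vounu {ADJ,NOUN}; 8:viam {DET}; 9:slamait {PREP}.
Position 2: ADJ is ruled out by rule 3; that leaves NOUN.
Position 7: ADJ is ruled out by rule 3; that leaves NOUN.
Position 5: NOUN is ruled out by rule 1; that leaves PREP.
Position 6: NOUN is ruled out by rule 1; that leaves PREP.
That leaves exactly one tagging: DET NOUN DET DET PREP PREP NOUN DET PREP.
Rule-by-rule: rule 1 satisfied; rule 2 satisfied; rule 3 satisfied.

PREP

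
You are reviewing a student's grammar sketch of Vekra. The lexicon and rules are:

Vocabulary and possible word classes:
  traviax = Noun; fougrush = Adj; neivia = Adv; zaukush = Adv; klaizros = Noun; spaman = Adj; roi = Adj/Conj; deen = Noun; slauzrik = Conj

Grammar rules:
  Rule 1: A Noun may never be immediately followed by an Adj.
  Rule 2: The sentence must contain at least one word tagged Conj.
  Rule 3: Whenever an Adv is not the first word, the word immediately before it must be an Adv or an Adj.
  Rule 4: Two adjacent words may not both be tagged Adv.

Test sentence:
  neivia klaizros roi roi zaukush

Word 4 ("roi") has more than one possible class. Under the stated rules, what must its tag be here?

Adj

Candidates per position — 1:neivia {Adv}; 2:klaizros {Noun}; 3:roi {Adj,Conj}; 4:roi {Adj,Conj}; 5:zaukush {Adv}.
Word 3 cannot be Adj — rule 1 would then fail for every completion. It is Conj.
Word 4 cannot be Conj — rule 3 would then fail for every completion. It is Adj.
So the tagging must be: Adv Noun Conj Adj Adv.
Check: rule 1 holds; rule 2 holds; rule 3 holds; rule 4 holds.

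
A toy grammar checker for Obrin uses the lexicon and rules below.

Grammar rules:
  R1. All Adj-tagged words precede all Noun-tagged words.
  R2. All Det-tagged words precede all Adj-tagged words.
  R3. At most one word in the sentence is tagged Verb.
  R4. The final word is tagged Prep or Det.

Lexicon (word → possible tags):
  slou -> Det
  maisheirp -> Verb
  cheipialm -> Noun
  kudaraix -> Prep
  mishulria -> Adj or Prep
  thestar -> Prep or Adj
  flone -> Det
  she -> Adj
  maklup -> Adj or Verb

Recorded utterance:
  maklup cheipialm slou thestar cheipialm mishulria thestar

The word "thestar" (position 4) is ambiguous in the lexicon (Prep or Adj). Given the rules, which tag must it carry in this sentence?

Prep

Candidates per position — 1:maklup {Adj,Verb}; 2:cheipialm {Noun}; 3:slou {Det}; 4:thestar {Prep,Adj}; 5:cheipialm {Noun}; 6:mishulria {Adj,Prep}; 7:thestar {Prep,Adj}.
If word 1 were Adj, no tagging could satisfy rule 2; so word 1 is Verb.
If word 4 were Adj, no tagging could satisfy rule 1; so word 4 is Prep.
If word 6 were Adj, no tagging could satisfy rule 1; so word 6 is Prep.
If word 7 were Adj, no tagging could satisfy rule 1; so word 7 is Prep.
The only consistent sequence is: Verb Noun Det Prep Noun Prep Prep.
Checking: rule 1 ✓; rule 2 ✓; rule 3 ✓; rule 4 ✓.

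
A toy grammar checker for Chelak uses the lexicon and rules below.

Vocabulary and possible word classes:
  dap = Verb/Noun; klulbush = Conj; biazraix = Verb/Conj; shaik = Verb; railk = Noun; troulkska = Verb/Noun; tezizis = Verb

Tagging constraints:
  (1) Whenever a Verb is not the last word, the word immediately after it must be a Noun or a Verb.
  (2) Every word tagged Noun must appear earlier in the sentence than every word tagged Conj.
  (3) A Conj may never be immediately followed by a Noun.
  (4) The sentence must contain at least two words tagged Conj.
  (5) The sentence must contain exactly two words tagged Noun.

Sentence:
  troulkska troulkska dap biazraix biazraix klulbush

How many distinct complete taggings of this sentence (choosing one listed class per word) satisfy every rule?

Candidates per position — 1:troulkska {Verb,Noun}; 2:troulkska {Verb,Noun}; 3:dap {Verb,Noun}; 4:biazraix {Verb,Conj}; 5:biazraix {Verb,Conj}; 6:klulbush {Conj}.
There are 32 candidate sequences in total.
The sequences that satisfy every rule: Verb Noun Noun Conj Conj Conj; Noun Verb Noun Conj Conj Conj.
Count = 2.

2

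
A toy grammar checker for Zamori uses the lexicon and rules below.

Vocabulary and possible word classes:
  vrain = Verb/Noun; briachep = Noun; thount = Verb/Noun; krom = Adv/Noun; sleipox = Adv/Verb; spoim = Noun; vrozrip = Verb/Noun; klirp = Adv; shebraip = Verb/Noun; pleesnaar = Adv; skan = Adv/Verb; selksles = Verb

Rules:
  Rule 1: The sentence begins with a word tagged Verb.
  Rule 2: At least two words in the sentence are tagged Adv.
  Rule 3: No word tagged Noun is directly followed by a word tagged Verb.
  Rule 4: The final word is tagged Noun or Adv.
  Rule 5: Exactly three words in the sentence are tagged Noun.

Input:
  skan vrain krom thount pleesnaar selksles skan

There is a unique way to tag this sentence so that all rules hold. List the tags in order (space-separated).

Candidates per position — 1:skan {Adv,Verb}; 2:vrain {Verb,Noun}; 3:krom {Adv,Noun}; 4:thount {Verb,Noun}; 5:pleesnaar {Adv}; 6:selksles {Verb}; 7:skan {Adv,Verb}.
Position 1: Adv is ruled out by rule 1; that leaves Verb.
Position 2: Verb is ruled out by rule 5; that leaves Noun.
Position 3: Adv is ruled out by rule 5; that leaves Noun.
Position 4: Verb is ruled out by rule 3; that leaves Noun.
Position 7: Verb is ruled out by rule 2; that leaves Adv.
The unique satisfying tagging is: Verb Noun Noun Noun Adv Verb Adv.
Rule-by-rule: rule 1 holds; rule 2 holds; rule 3 holds; rule 4 holds; rule 5 holds.

Verb Noun Noun Noun Adv Verb Adv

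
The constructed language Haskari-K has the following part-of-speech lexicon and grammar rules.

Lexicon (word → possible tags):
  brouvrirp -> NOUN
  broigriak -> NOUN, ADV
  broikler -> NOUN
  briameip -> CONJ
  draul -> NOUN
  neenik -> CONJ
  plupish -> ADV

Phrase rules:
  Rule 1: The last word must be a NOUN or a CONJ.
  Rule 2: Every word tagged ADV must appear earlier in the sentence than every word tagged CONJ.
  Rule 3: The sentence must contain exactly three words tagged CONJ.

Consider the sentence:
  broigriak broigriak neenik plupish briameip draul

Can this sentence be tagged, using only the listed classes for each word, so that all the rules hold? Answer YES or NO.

Candidates per position — 1:broigriak {NOUN,ADV}; 2:broigriak {NOUN,ADV}; 3:neenik {CONJ}; 4:plupish {ADV}; 5:briameip {CONJ}; 6:draul {NOUN}.
Rule 2 cannot be satisfied by any choice of tags from the lexicon.
So there is no consistent tagging.

NO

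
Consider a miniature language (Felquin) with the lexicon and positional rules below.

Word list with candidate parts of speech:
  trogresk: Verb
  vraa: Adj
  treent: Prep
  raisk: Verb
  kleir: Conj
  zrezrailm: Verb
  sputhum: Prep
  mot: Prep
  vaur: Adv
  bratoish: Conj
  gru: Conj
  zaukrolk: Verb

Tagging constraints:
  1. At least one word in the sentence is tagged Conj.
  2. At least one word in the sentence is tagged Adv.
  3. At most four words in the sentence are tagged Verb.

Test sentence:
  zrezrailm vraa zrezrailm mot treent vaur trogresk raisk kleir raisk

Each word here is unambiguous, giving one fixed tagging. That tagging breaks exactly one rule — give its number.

Fixed tagging: Verb Adj Verb Prep Prep Adv Verb Verb Conj Verb.
Applying the rules: R1 pass, R2 pass, R3 fail.
Only rule 3 fails.

3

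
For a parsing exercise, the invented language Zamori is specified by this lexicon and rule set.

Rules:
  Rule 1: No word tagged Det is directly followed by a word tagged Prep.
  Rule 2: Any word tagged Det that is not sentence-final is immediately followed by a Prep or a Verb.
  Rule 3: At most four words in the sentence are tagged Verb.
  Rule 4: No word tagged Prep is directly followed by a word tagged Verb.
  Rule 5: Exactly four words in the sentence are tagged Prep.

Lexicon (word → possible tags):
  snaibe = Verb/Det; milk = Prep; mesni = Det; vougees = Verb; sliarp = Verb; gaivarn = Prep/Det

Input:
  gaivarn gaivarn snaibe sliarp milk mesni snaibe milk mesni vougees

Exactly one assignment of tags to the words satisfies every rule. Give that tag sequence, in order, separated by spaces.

Candidates per position — 1:gaivarn {Prep,Det}; 2:gaivarn {Prep,Det}; 3:snaibe {Verb,Det}; 4:sliarp {Verb}; 5:milk {Prep}; 6:mesni {Det}; 7:snaibe {Verb,Det}; 8:milk {Prep}; 9:mesni {Det}; 10:vougees {Verb}.
Word 1 cannot be Det — rule 5 would then fail for every completion. It is Prep.
Word 2 cannot be Det — rule 5 would then fail for every completion. It is Prep.
Word 3 cannot be Verb — rule 4 would then fail for every completion. It is Det.
Word 7 cannot be Det — rule 1 would then fail for every completion. It is Verb.
That leaves exactly one tagging: Prep Prep Det Verb Prep Det Verb Prep Det Verb.
Checking: rule 1 satisfied; rule 2 satisfied; rule 3 satisfied; rule 4 satisfied; rule 5 satisfied.

Prep Prep Det Verb Prep Det Verb Prep Det Verb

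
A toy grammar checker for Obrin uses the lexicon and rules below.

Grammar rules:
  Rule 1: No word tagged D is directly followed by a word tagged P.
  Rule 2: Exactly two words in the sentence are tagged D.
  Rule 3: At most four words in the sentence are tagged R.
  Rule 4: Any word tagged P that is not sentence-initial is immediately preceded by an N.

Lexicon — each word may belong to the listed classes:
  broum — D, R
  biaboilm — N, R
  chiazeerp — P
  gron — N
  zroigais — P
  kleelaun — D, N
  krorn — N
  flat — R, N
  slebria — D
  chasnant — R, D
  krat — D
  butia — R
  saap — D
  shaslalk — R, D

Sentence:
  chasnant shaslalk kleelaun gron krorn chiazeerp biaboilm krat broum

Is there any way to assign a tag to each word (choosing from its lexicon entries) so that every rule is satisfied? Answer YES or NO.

Candidates per position — 1:chasnant {R,D}; 2:shaslalk {R,D}; 3:kleelaun {D,N}; 4:gron {N}; 5:krorn {N}; 6:chiazeerp {P}; 7:biaboilm {N,R}; 8:krat {D}; 9:broum {D,R}.
One satisfying assignment: R D N N N P N D R.
Verifying each rule — rule 1 ok; rule 2 ok; rule 3 ok; rule 4 ok.

YES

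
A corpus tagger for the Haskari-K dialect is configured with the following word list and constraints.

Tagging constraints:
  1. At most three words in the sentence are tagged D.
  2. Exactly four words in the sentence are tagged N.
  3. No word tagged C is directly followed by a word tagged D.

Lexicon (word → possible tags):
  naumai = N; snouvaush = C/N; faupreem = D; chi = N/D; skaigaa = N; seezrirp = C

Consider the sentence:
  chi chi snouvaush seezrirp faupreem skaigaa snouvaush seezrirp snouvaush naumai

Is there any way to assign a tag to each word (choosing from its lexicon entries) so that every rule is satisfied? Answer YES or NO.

NO

Candidates per position — 1:chi {N,D}; 2:chi {N,D}; 3:snouvaush {C,N}; 4:seezrirp {C}; 5:faupreem {D}; 6:skaigaa {N}; 7:snouvaush {C,N}; 8:seezrirp {C}; 9:snouvaush {C,N}; 10:naumai {N}.
Rule 3 cannot be satisfied by any choice of tags from the lexicon.
So there is no consistent tagging.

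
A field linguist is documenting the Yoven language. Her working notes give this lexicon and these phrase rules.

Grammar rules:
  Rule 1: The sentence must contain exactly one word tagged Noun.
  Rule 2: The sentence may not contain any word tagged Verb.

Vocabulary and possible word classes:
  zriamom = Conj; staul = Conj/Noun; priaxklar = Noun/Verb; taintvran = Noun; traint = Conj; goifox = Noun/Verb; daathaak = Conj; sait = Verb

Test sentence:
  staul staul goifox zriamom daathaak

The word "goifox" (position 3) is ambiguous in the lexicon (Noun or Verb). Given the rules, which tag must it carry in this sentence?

Candidates per position — 1:staul {Conj,Noun}; 2:staul {Conj,Noun}; 3:goifox {Noun,Verb}; 4:zriamom {Conj}; 5:daathaak {Conj}.
Position 3: tagging it Verb would leave rule 2 unsatisfiable, so it must be Noun.
Position 1: tagging it Noun would leave rule 1 unsatisfiable, so it must be Conj.
Position 2: tagging it Noun would leave rule 1 unsatisfiable, so it must be Conj.
The unique satisfying tagging is: Conj Conj Noun Conj Conj.
Check: rule 1 ok; rule 2 ok.

Noun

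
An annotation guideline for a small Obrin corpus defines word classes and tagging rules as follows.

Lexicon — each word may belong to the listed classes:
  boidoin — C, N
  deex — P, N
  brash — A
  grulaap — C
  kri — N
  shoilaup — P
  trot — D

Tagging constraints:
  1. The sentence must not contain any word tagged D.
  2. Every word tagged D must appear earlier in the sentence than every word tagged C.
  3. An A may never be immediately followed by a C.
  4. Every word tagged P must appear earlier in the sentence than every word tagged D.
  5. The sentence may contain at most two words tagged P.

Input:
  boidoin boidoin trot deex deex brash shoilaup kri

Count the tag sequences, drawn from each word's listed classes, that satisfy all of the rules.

Candidates per position — 1:boidoin {C,N}; 2:boidoin {C,N}; 3:trot {D}; 4:deex {P,N}; 5:deex {P,N}; 6:brash {A}; 7:shoilaup {P}; 8:kri {N}.
There are 16 candidate sequences in total.
Rule 1 cannot be satisfied by any choice of tags from the lexicon.
So there is no consistent tagging.
Count = 0.

0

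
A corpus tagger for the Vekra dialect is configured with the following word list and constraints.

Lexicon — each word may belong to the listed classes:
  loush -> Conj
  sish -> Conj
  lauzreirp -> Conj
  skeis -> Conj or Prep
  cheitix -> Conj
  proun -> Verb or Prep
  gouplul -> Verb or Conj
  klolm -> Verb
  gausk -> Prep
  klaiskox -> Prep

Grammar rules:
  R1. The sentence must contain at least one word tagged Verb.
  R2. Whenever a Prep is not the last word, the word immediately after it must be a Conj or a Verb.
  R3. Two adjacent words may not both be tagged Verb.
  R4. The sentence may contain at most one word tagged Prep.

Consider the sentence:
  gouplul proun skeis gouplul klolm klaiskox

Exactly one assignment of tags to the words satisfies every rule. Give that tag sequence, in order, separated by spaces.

Candidates per position — 1:gouplul {Verb,Conj}; 2:proun {Verb,Prep}; 3:skeis {Conj,Prep}; 4:gouplul {Verb,Conj}; 5:klolm {Verb}; 6:klaiskox {Prep}.
Position 2: Prep is ruled out by rule 4; that leaves Verb.
Position 3: Prep is ruled out by rule 4; that leaves Conj.
Position 4: Verb is ruled out by rule 3; that leaves Conj.
Position 1: Verb is ruled out by rule 3; that leaves Conj.
The unique satisfying tagging is: Conj Verb Conj Conj Verb Prep.
Check: rule 1 ok; rule 2 ok; rule 3 ok; rule 4 ok.

Conj Verb Conj Conj Verb Prep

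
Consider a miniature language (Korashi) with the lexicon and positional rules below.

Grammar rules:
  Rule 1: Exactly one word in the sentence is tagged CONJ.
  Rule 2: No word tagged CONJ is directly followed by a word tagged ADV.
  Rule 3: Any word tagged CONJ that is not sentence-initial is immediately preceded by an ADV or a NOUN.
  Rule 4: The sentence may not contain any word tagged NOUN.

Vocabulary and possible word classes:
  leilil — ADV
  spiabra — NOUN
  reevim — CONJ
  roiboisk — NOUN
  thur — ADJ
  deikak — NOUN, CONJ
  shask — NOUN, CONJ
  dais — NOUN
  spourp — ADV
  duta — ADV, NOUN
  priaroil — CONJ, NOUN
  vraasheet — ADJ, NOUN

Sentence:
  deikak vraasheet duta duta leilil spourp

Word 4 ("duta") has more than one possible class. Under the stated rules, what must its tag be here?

Candidates per position — 1:deikak {NOUN,CONJ}; 2:vraasheet {ADJ,NOUN}; 3:duta {ADV,NOUN}; 4:duta {ADV,NOUN}; 5:leilil {ADV}; 6:spourp {ADV}.
Word 1 cannot be NOUN — rule 1 would then fail for every completion. It is CONJ.
Word 2 cannot be NOUN — rule 4 would then fail for every completion. It is ADJ.
Word 3 cannot be NOUN — rule 4 would then fail for every completion. It is ADV.
Word 4 cannot be NOUN — rule 4 would then fail for every completion. It is ADV.
So the tagging must be: CONJ ADJ ADV ADV ADV ADV.
Checking: rule 1 ✓; rule 2 ✓; rule 3 ✓; rule 4 ✓.

ADV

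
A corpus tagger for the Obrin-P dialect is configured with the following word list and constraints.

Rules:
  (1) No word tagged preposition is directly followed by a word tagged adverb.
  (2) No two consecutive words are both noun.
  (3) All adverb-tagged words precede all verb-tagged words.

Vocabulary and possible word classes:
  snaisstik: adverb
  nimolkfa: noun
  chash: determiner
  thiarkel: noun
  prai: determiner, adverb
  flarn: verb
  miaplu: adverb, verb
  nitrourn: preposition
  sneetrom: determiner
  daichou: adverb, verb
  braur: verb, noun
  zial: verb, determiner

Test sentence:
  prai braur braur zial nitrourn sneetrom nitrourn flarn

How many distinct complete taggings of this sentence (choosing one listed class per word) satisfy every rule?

12

Candidates per position — 1:prai {determiner,adverb}; 2:braur {verb,noun}; 3:braur {verb,noun}; 4:zial {verb,determiner}; 5:nitrourn {preposition}; 6:sneetrom {determiner}; 7:nitrourn {preposition}; 8:flarn {verb}.
There are 16 candidate sequences in total.
Checking each against the rules leaves 12 sequences.
Count = 12.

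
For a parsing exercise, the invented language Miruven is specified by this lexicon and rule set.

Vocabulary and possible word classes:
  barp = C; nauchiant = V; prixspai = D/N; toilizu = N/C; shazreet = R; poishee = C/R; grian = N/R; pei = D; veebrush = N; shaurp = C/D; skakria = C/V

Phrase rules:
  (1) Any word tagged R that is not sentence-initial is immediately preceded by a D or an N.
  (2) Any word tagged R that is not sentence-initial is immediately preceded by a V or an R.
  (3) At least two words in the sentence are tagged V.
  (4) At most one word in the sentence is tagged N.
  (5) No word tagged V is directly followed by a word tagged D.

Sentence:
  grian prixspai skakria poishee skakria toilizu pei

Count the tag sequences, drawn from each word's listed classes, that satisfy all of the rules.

4

Candidates per position — 1:grian {N,R}; 2:prixspai {D,N}; 3:skakria {C,V}; 4:poishee {C,R}; 5:skakria {C,V}; 6:toilizu {N,C}; 7:pei {D}.
There are 64 candidate sequences in total.
The sequences that satisfy every rule: N D V C V C D; R D V C V N D; R D V C V C D; R N V C V C D.
Count = 4.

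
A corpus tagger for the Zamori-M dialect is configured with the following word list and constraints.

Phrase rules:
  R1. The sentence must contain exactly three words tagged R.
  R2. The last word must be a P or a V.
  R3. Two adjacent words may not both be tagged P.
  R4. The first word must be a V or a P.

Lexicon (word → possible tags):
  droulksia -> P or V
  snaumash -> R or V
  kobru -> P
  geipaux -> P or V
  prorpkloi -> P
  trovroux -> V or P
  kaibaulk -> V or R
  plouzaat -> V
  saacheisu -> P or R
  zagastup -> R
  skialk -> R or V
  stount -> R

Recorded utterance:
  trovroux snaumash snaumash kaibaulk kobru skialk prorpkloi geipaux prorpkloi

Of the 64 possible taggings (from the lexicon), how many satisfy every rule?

8

Candidates per position — 1:trovroux {V,P}; 2:snaumash {R,V}; 3:snaumash {R,V}; 4:kaibaulk {V,R}; 5:kobru {P}; 6:skialk {R,V}; 7:prorpkloi {P}; 8:geipaux {P,V}; 9:prorpkloi {P}.
There are 64 candidate sequences in total.
Checking each against the rules leaves 8 sequences.
Count = 8.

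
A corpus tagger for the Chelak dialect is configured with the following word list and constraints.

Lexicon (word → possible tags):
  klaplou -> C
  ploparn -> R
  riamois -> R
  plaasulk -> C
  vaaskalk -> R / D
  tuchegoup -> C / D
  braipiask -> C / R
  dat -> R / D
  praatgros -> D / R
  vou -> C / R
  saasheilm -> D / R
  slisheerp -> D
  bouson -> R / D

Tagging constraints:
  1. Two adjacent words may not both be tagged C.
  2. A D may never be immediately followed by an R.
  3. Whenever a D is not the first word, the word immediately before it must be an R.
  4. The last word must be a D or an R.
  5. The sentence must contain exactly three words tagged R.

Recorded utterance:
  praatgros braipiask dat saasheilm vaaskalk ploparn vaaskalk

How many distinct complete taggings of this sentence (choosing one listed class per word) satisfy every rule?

0

Candidates per position — 1:praatgros {D,R}; 2:braipiask {C,R}; 3:dat {R,D}; 4:saasheilm {D,R}; 5:vaaskalk {R,D}; 6:ploparn {R}; 7:vaaskalk {R,D}.
There are 64 candidate sequences in total.
Every candidate sequence violates at least one rule; no consistent tagging exists.
Count = 0.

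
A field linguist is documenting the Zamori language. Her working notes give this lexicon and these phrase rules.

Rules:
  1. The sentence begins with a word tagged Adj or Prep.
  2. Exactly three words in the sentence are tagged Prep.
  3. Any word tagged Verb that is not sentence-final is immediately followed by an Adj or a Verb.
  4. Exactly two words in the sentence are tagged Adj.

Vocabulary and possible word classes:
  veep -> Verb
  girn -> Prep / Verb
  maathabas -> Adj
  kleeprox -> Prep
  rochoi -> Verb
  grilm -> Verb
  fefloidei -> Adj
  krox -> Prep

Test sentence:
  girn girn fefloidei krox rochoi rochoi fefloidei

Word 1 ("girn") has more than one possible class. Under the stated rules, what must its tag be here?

Prep

Candidates per position — 1:girn {Prep,Verb}; 2:girn {Prep,Verb}; 3:fefloidei {Adj}; 4:krox {Prep}; 5:rochoi {Verb}; 6:rochoi {Verb}; 7:fefloidei {Adj}.
Position 1: Verb is ruled out by rule 1; that leaves Prep.
Position 2: Verb is ruled out by rule 2; that leaves Prep.
So the tagging must be: Prep Prep Adj Prep Verb Verb Adj.
Verifying each rule — rule 1 holds; rule 2 holds; rule 3 holds; rule 4 holds.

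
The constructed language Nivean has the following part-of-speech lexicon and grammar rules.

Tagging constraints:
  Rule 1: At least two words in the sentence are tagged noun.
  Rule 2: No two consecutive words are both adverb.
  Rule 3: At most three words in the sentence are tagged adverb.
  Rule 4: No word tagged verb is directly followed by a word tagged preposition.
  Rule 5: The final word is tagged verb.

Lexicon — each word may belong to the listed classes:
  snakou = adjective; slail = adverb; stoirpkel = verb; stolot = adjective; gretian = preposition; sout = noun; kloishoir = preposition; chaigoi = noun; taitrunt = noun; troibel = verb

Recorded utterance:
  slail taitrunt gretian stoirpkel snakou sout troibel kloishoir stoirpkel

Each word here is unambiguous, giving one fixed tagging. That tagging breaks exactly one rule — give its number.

4

Fixed tagging: adverb noun preposition verb adjective noun verb preposition verb.
Applying the rules: R1 ok, R2 ok, R3 ok, R4 fails, R5 ok.
Only rule 4 fails.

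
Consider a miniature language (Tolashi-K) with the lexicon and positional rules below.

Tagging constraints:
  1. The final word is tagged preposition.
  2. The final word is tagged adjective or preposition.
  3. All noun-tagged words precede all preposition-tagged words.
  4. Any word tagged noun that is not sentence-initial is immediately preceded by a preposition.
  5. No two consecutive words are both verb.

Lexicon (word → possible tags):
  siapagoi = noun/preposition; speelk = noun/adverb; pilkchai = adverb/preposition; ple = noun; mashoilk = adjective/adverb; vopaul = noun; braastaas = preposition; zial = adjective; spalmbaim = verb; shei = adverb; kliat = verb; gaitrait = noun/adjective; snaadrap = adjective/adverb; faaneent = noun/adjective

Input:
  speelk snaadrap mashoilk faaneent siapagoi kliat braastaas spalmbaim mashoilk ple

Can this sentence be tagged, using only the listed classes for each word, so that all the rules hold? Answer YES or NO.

Candidates per position — 1:speelk {noun,adverb}; 2:snaadrap {adjective,adverb}; 3:mashoilk {adjective,adverb}; 4:faaneent {noun,adjective}; 5:siapagoi {noun,preposition}; 6:kliat {verb}; 7:braastaas {preposition}; 8:spalmbaim {verb}; 9:mashoilk {adjective,adverb}; 10:ple {noun}.
Rule 1 cannot be satisfied by any choice of tags from the lexicon.
So there is no consistent tagging.

NO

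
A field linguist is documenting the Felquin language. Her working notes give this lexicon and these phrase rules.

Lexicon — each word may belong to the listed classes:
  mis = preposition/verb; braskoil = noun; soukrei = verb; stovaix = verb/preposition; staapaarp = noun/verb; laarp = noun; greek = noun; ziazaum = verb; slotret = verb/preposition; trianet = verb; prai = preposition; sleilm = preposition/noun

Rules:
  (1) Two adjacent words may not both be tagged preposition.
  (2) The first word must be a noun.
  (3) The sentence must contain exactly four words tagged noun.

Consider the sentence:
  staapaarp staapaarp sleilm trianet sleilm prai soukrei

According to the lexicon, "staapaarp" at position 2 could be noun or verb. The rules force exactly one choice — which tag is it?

Candidates per position — 1:staapaarp {noun,verb}; 2:staapaarp {noun,verb}; 3:sleilm {preposition,noun}; 4:trianet {verb}; 5:sleilm {preposition,noun}; 6:prai {preposition}; 7:soukrei {verb}.
If word 1 were verb, no tagging could satisfy rule 2; so word 1 is noun.
If word 2 were verb, no tagging could satisfy rule 3; so word 2 is noun.
If word 3 were preposition, no tagging could satisfy rule 3; so word 3 is noun.
If word 5 were preposition, no tagging could satisfy rule 1; so word 5 is noun.
The only consistent sequence is: noun noun noun verb noun preposition verb.
Verifying each rule — rule 1 ✓; rule 2 ✓; rule 3 ✓.

noun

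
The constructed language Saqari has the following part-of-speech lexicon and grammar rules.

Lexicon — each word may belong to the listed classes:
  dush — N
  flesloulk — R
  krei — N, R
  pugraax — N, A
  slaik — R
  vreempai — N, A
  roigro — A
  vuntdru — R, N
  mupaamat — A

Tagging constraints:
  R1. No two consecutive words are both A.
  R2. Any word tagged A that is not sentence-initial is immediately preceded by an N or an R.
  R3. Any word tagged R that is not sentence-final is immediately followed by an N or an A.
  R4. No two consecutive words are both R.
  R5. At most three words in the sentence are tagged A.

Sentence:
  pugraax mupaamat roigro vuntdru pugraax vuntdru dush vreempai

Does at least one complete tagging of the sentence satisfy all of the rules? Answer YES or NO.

Candidates per position — 1:pugraax {N,A}; 2:mupaamat {A}; 3:roigro {A}; 4:vuntdru {R,N}; 5:pugraax {N,A}; 6:vuntdru {R,N}; 7:dush {N}; 8:vreempai {N,A}.
Rule 1 cannot be satisfied by any choice of tags from the lexicon.
So there is no consistent tagging.

NO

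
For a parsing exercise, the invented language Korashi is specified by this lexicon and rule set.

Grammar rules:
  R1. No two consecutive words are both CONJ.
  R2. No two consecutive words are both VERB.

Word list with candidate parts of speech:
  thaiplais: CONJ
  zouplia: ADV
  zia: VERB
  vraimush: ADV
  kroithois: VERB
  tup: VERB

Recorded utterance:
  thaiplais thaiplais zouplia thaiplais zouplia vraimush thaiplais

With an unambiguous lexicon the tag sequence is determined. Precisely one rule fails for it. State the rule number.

1

Fixed tagging: CONJ CONJ ADV CONJ ADV ADV CONJ.
Rule check: R1 fails, R2 ok.
Only rule 1 fails.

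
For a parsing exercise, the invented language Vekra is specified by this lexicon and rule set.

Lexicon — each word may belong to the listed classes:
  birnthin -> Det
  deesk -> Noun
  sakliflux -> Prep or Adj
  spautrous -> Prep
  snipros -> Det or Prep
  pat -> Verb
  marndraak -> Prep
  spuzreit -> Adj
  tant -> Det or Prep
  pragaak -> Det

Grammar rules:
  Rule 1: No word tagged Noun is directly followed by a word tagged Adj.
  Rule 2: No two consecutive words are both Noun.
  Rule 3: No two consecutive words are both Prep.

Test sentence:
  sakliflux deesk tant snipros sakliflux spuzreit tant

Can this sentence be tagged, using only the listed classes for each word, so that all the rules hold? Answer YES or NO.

YES

Candidates per position — 1:sakliflux {Prep,Adj}; 2:deesk {Noun}; 3:tant {Det,Prep}; 4:snipros {Det,Prep}; 5:sakliflux {Prep,Adj}; 6:spuzreit {Adj}; 7:tant {Det,Prep}.
One satisfying assignment: Adj Noun Prep Det Prep Adj Prep.
Checking: rule 1 satisfied; rule 2 satisfied; rule 3 satisfied.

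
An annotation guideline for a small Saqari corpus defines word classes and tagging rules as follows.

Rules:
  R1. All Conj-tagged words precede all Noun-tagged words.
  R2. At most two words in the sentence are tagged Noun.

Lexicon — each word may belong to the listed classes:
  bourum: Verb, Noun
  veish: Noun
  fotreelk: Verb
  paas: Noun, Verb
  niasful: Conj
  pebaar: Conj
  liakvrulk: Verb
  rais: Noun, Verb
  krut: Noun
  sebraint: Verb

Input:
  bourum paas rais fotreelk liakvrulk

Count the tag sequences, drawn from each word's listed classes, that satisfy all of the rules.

Candidates per position — 1:bourum {Verb,Noun}; 2:paas {Noun,Verb}; 3:rais {Noun,Verb}; 4:fotreelk {Verb}; 5:liakvrulk {Verb}.
There are 8 candidate sequences in total.
Checking each against the rules leaves 7 sequences.
Count = 7.

7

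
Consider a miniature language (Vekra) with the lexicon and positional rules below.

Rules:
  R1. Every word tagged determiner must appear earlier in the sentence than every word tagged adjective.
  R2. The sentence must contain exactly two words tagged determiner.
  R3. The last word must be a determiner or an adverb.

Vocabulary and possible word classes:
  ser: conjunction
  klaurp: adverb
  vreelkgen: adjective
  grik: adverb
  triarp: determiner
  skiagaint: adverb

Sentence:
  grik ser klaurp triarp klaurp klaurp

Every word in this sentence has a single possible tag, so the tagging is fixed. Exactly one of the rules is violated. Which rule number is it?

2

Fixed tagging: adverb conjunction adverb determiner adverb adverb.
Applying the rules: R1 ok, R2 fails, R3 ok.
Only rule 2 fails.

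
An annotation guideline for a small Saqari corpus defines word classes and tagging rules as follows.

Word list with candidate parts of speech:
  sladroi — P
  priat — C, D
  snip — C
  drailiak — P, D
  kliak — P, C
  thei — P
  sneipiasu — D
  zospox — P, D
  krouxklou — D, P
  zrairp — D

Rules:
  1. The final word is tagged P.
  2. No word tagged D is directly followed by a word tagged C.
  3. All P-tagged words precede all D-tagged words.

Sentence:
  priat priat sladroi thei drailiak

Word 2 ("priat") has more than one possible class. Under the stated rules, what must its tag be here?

Candidates per position — 1:priat {C,D}; 2:priat {C,D}; 3:sladroi {P}; 4:thei {P}; 5:drailiak {P,D}.
At position 1, choosing D makes rule 3 impossible to satisfy; hence C.
At position 2, choosing D makes rule 3 impossible to satisfy; hence C.
At position 5, choosing D makes rule 1 impossible to satisfy; hence P.
That leaves exactly one tagging: C C P P P.
Checking: rule 1 ok; rule 2 ok; rule 3 ok.

C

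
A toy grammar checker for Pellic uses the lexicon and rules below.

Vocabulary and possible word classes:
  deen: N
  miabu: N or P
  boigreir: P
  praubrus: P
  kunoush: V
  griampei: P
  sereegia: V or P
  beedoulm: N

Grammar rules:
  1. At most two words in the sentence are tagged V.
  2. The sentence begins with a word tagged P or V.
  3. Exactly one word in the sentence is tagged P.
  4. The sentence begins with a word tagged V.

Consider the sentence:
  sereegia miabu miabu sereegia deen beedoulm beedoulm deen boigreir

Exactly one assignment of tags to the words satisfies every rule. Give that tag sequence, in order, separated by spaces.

Candidates per position — 1:sereegia {V,P}; 2:miabu {N,P}; 3:miabu {N,P}; 4:sereegia {V,P}; 5:deen {N}; 6:beedoulm {N}; 7:beedoulm {N}; 8:deen {N}; 9:boigreir {P}.
Position 1: tagging it P would leave rule 3 unsatisfiable, so it must be V.
Position 2: tagging it P would leave rule 3 unsatisfiable, so it must be N.
Position 3: tagging it P would leave rule 3 unsatisfiable, so it must be N.
Position 4: tagging it P would leave rule 3 unsatisfiable, so it must be V.
So the tagging must be: V N N V N N N N P.
Check: rule 1 ok; rule 2 ok; rule 3 ok; rule 4 ok.

V N N V N N N N P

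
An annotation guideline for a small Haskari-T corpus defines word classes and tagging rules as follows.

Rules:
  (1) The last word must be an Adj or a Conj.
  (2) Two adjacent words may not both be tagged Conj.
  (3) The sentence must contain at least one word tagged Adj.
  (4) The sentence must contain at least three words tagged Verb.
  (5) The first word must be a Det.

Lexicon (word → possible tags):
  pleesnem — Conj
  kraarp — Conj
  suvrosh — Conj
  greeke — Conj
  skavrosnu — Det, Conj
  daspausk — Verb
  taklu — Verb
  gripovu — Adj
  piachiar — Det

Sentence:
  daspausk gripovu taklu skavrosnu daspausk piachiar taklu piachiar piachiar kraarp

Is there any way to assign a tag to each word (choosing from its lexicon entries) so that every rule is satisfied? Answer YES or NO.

NO

Candidates per position — 1:daspausk {Verb}; 2:gripovu {Adj}; 3:taklu {Verb}; 4:skavrosnu {Det,Conj}; 5:daspausk {Verb}; 6:piachiar {Det}; 7:taklu {Verb}; 8:piachiar {Det}; 9:piachiar {Det}; 10:kraarp {Conj}.
Rule 5 cannot be satisfied by any choice of tags from the lexicon.
So there is no consistent tagging.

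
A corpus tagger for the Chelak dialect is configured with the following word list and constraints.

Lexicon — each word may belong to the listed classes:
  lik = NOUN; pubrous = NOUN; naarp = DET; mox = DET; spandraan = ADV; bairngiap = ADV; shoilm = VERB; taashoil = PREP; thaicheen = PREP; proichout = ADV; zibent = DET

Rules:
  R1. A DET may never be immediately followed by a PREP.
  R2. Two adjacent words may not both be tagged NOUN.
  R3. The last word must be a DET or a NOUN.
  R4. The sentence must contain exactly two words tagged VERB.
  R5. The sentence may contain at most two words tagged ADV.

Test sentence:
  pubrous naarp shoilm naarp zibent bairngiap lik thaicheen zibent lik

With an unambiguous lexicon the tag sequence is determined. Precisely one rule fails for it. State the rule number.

4

Fixed tagging: NOUN DET VERB DET DET ADV NOUN PREP DET NOUN.
Applying the rules: R1 holds, R2 holds, R3 holds, R4 violated, R5 holds.
Only rule 4 fails.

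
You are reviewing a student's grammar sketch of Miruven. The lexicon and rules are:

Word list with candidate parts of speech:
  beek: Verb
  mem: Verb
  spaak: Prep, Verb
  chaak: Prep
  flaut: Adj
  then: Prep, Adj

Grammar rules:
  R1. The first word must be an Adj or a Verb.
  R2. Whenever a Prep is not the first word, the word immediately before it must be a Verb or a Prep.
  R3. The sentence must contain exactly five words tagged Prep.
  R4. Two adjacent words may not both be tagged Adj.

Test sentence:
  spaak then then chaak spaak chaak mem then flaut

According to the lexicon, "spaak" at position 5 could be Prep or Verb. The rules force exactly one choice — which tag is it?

Candidates per position — 1:spaak {Prep,Verb}; 2:then {Prep,Adj}; 3:then {Prep,Adj}; 4:chaak {Prep}; 5:spaak {Prep,Verb}; 6:chaak {Prep}; 7:mem {Verb}; 8:then {Prep,Adj}; 9:flaut {Adj}.
If word 1 were Prep, no tagging could satisfy rule 1; so word 1 is Verb.
If word 2 were Adj, no tagging could satisfy rule 2; so word 2 is Prep.
If word 3 were Adj, no tagging could satisfy rule 2; so word 3 is Prep.
If word 8 were Adj, no tagging could satisfy rule 4; so word 8 is Prep.
If word 5 were Prep, no tagging could satisfy rule 3; so word 5 is Verb.
The unique satisfying tagging is: Verb Prep Prep Prep Verb Prep Verb Prep Adj.
Check: rule 1 holds; rule 2 holds; rule 3 holds; rule 4 holds.

Verb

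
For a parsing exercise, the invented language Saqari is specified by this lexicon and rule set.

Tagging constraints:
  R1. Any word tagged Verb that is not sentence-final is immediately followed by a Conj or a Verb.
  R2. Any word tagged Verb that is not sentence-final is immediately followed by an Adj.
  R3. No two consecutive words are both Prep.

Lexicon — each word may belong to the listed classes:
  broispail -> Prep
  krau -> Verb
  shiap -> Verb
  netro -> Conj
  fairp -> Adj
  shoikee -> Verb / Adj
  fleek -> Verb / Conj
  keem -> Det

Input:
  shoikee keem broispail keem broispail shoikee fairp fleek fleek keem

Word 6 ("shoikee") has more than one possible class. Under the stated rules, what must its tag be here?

Adj

Candidates per position — 1:shoikee {Verb,Adj}; 2:keem {Det}; 3:broispail {Prep}; 4:keem {Det}; 5:broispail {Prep}; 6:shoikee {Verb,Adj}; 7:fairp {Adj}; 8:fleek {Verb,Conj}; 9:fleek {Verb,Conj}; 10:keem {Det}.
Position 1: Verb is ruled out by rule 1; that leaves Adj.
Position 6: Verb is ruled out by rule 1; that leaves Adj.
Position 8: Verb is ruled out by rule 2; that leaves Conj.
Position 9: Verb is ruled out by rule 1; that leaves Conj.
So the tagging must be: Adj Det Prep Det Prep Adj Adj Conj Conj Det.
Rule-by-rule: rule 1 ✓; rule 2 ✓; rule 3 ✓.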